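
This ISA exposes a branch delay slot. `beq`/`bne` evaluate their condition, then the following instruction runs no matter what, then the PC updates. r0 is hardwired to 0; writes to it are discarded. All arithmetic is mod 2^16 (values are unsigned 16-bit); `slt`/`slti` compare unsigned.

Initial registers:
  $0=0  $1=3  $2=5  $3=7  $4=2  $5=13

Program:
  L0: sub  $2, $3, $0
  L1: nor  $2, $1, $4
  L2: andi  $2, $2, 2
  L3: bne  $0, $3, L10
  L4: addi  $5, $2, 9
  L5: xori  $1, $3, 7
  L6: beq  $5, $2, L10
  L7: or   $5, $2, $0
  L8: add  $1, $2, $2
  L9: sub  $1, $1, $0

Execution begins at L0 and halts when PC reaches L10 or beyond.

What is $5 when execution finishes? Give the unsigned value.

  step pc=0: sub  $2, $3, $0  regs=(0,3,7,7,2,13)
  step pc=1: nor  $2, $1, $4  regs=(0,3,65532,7,2,13)
  step pc=2: andi  $2, $2, 2  regs=(0,3,0,7,2,13)
  step pc=3: bne  $0, $3, L10  cond=T  regs=(0,3,0,7,2,13)
  step pc=4: addi  $5, $2, 9  regs=(0,3,0,7,2,9)

9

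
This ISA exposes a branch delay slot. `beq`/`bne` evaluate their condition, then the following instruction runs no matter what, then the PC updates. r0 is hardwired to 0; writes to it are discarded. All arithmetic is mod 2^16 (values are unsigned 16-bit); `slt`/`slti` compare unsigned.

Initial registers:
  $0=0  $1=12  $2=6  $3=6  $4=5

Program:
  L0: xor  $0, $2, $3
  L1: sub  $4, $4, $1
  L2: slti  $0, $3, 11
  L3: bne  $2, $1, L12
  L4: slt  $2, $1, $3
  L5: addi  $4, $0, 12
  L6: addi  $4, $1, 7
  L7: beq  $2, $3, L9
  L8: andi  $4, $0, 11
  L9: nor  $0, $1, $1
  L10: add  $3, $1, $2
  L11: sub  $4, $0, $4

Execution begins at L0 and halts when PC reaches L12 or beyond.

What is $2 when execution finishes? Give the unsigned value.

[0] xor  $0, $2, $3  →  {$0:0, $1:12, $2:6, $3:6, $4:5}
[1] sub  $4, $4, $1  →  {$0:0, $1:12, $2:6, $3:6, $4:65529}
[2] slti  $0, $3, 11  →  {$0:0, $1:12, $2:6, $3:6, $4:65529}
[3] bne  $2, $1, L12  →  {$0:0, $1:12, $2:6, $3:6, $4:65529}  ⟨branch taken⟩
[4] slt  $2, $1, $3  →  {$0:0, $1:12, $2:0, $3:6, $4:65529}

0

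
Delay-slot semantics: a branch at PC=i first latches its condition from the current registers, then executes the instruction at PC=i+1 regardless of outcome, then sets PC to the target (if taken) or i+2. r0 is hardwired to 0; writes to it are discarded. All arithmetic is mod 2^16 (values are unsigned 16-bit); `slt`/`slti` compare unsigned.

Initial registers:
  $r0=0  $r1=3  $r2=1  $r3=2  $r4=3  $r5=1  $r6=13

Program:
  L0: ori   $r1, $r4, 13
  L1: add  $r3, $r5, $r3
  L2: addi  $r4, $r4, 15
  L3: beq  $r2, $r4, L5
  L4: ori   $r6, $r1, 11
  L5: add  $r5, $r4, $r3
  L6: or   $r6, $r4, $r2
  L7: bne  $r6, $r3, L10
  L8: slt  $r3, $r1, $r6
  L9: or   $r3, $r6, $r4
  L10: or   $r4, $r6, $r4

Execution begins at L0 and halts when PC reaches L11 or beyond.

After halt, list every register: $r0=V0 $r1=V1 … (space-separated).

$r0=0 $r1=15 $r2=1 $r3=1 $r4=19 $r5=21 $r6=19

PC=0  ori   $r1, $r4, 13     | $r0=0 $r1=15 $r2=1 $r3=2 $r4=3 $r5=1 $r6=13
PC=1  add  $r3, $r5, $r3     | $r0=0 $r1=15 $r2=1 $r3=3 $r4=3 $r5=1 $r6=13
PC=2  addi  $r4, $r4, 15     | $r0=0 $r1=15 $r2=1 $r3=3 $r4=18 $r5=1 $r6=13
PC=3  beq  $r2, $r4, L5      | $r0=0 $r1=15 $r2=1 $r3=3 $r4=18 $r5=1 $r6=13  [not taken]
PC=4  ori   $r6, $r1, 11     | $r0=0 $r1=15 $r2=1 $r3=3 $r4=18 $r5=1 $r6=15
PC=5  add  $r5, $r4, $r3     | $r0=0 $r1=15 $r2=1 $r3=3 $r4=18 $r5=21 $r6=15
PC=6  or   $r6, $r4, $r2     | $r0=0 $r1=15 $r2=1 $r3=3 $r4=18 $r5=21 $r6=19
PC=7  bne  $r6, $r3, L10     | $r0=0 $r1=15 $r2=1 $r3=3 $r4=18 $r5=21 $r6=19  [TAKEN]
PC=8  slt  $r3, $r1, $r6     | $r0=0 $r1=15 $r2=1 $r3=1 $r4=18 $r5=21 $r6=19
PC=10 or   $r4, $r6, $r4     | $r0=0 $r1=15 $r2=1 $r3=1 $r4=19 $r5=21 $r6=19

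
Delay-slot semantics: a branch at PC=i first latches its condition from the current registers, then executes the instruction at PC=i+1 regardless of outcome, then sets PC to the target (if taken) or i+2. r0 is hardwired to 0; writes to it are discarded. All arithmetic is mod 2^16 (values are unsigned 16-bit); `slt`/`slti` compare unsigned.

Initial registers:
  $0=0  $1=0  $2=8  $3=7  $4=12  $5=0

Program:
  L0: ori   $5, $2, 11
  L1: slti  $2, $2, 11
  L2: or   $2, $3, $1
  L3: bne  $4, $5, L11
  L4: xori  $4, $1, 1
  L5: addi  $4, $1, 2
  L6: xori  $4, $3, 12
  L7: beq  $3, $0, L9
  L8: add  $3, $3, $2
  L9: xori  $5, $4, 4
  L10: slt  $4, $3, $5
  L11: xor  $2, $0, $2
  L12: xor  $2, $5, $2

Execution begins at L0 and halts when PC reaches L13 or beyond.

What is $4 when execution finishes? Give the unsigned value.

PC=0  ori   $5, $2, 11       | $0=0 $1=0 $2=8 $3=7 $4=12 $5=11
PC=1  slti  $2, $2, 11       | $0=0 $1=0 $2=1 $3=7 $4=12 $5=11
PC=2  or   $2, $3, $1        | $0=0 $1=0 $2=7 $3=7 $4=12 $5=11
PC=3  bne  $4, $5, L11       | $0=0 $1=0 $2=7 $3=7 $4=12 $5=11  [TAKEN]
PC=4  xori  $4, $1, 1        | $0=0 $1=0 $2=7 $3=7 $4=1 $5=11
PC=11 xor  $2, $0, $2        | $0=0 $1=0 $2=7 $3=7 $4=1 $5=11
PC=12 xor  $2, $5, $2        | $0=0 $1=0 $2=12 $3=7 $4=1 $5=11

1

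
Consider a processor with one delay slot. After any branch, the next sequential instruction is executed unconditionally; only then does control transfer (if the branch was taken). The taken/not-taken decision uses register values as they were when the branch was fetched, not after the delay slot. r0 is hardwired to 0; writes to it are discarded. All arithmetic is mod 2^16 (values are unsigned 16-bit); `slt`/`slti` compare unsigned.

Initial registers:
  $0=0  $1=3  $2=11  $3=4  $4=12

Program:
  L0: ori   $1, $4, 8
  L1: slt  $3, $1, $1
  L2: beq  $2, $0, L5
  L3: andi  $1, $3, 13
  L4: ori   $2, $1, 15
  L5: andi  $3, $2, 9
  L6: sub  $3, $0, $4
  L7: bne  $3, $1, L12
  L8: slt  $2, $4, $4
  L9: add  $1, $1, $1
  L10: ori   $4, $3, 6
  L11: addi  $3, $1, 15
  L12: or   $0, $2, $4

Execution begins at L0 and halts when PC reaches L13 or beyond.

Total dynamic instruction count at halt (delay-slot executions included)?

10

PC=0  ori   $1, $4, 8        | $0=0 $1=12 $2=11 $3=4 $4=12
PC=1  slt  $3, $1, $1        | $0=0 $1=12 $2=11 $3=0 $4=12
PC=2  beq  $2, $0, L5        | $0=0 $1=12 $2=11 $3=0 $4=12  [not taken]
PC=3  andi  $1, $3, 13       | $0=0 $1=0 $2=11 $3=0 $4=12
PC=4  ori   $2, $1, 15       | $0=0 $1=0 $2=15 $3=0 $4=12
PC=5  andi  $3, $2, 9        | $0=0 $1=0 $2=15 $3=9 $4=12
PC=6  sub  $3, $0, $4        | $0=0 $1=0 $2=15 $3=65524 $4=12
PC=7  bne  $3, $1, L12       | $0=0 $1=0 $2=15 $3=65524 $4=12  [TAKEN]
PC=8  slt  $2, $4, $4        | $0=0 $1=0 $2=0 $3=65524 $4=12
PC=12 or   $0, $2, $4        | $0=0 $1=0 $2=0 $3=65524 $4=12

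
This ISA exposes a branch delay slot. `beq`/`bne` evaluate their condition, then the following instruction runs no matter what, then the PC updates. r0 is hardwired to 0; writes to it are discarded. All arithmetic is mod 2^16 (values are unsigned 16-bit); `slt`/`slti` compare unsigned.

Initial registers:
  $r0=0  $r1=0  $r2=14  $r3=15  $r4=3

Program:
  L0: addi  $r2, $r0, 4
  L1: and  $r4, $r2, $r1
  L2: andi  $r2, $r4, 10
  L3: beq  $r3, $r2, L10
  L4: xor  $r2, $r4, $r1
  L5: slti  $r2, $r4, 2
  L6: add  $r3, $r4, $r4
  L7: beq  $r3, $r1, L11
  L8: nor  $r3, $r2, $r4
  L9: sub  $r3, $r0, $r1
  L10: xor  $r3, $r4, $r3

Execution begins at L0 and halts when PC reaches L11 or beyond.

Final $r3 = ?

#0 addi  $r2, $r0, 4 ; 0/0/4/15/3
#1 and  $r4, $r2, $r1 ; 0/0/4/15/0
#2 andi  $r2, $r4, 10 ; 0/0/0/15/0
#3 beq  $r3, $r2, L10 ; 0/0/0/15/0 ; →fallthru
#4 xor  $r2, $r4, $r1 ; 0/0/0/15/0
#5 slti  $r2, $r4, 2 ; 0/0/1/15/0
#6 add  $r3, $r4, $r4 ; 0/0/1/0/0
#7 beq  $r3, $r1, L11 ; 0/0/1/0/0 ; →target
#8 nor  $r3, $r2, $r4 ; 0/0/1/65534/0

65534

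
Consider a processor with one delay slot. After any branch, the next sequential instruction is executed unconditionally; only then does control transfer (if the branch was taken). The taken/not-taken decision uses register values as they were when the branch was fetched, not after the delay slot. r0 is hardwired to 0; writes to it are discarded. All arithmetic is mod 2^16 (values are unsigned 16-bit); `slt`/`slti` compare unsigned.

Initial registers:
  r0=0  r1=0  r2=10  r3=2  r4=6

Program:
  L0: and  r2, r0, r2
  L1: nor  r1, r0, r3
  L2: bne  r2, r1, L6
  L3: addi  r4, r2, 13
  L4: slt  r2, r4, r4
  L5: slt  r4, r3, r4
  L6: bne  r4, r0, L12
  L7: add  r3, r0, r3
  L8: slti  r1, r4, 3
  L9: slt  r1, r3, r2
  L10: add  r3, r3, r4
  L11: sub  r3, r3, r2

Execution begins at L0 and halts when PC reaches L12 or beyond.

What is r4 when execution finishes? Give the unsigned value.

13

#0 and  r2, r0, r2 ; 0/0/0/2/6
#1 nor  r1, r0, r3 ; 0/65533/0/2/6
#2 bne  r2, r1, L6 ; 0/65533/0/2/6 ; →target
#3 addi  r4, r2, 13 ; 0/65533/0/2/13
#6 bne  r4, r0, L12 ; 0/65533/0/2/13 ; →target
#7 add  r3, r0, r3 ; 0/65533/0/2/13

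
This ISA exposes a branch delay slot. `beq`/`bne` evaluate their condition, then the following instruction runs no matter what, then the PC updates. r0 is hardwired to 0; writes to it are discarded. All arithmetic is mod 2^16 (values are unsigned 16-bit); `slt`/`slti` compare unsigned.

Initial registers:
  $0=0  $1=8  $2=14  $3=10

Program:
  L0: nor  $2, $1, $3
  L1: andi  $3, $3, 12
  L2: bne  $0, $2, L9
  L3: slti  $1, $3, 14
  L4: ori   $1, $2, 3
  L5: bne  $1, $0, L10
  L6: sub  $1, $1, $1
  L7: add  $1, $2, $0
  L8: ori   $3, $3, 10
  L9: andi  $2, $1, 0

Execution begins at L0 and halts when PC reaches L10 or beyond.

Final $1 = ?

  step pc=0: nor  $2, $1, $3  regs=(0,8,65525,10)
  step pc=1: andi  $3, $3, 12  regs=(0,8,65525,8)
  step pc=2: bne  $0, $2, L9  cond=T  regs=(0,8,65525,8)
  step pc=3: slti  $1, $3, 14  regs=(0,1,65525,8)
  step pc=9: andi  $2, $1, 0  regs=(0,1,0,8)

1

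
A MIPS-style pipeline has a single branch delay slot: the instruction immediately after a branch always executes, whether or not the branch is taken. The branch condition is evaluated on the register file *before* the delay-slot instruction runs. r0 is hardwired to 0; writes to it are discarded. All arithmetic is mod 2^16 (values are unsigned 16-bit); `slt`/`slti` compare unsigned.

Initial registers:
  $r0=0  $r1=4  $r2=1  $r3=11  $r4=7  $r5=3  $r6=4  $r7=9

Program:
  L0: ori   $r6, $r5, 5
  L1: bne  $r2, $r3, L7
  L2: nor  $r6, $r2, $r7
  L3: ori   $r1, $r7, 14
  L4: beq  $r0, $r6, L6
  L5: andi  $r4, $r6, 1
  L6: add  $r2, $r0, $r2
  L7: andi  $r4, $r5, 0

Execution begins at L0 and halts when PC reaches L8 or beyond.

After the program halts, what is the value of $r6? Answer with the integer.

65526

  step pc=0: ori   $r6, $r5, 5  regs=(0,4,1,11,7,3,7,9)
  step pc=1: bne  $r2, $r3, L7  cond=T  regs=(0,4,1,11,7,3,7,9)
  step pc=2: nor  $r6, $r2, $r7  regs=(0,4,1,11,7,3,65526,9)
  step pc=7: andi  $r4, $r5, 0  regs=(0,4,1,11,0,3,65526,9)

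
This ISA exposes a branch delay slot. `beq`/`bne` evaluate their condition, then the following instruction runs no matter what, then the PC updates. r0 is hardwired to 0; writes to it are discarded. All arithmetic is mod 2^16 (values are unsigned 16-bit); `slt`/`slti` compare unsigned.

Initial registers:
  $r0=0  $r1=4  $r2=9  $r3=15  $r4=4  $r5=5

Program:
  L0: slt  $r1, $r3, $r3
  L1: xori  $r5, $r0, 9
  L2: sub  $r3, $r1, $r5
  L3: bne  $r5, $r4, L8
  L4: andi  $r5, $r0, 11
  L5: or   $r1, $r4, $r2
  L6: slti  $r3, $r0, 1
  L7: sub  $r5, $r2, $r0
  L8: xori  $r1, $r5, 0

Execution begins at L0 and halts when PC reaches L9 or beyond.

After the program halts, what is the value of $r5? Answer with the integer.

0

#0 slt  $r1, $r3, $r3 ; 0/0/9/15/4/5
#1 xori  $r5, $r0, 9 ; 0/0/9/15/4/9
#2 sub  $r3, $r1, $r5 ; 0/0/9/65527/4/9
#3 bne  $r5, $r4, L8 ; 0/0/9/65527/4/9 ; →target
#4 andi  $r5, $r0, 11 ; 0/0/9/65527/4/0
#8 xori  $r1, $r5, 0 ; 0/0/9/65527/4/0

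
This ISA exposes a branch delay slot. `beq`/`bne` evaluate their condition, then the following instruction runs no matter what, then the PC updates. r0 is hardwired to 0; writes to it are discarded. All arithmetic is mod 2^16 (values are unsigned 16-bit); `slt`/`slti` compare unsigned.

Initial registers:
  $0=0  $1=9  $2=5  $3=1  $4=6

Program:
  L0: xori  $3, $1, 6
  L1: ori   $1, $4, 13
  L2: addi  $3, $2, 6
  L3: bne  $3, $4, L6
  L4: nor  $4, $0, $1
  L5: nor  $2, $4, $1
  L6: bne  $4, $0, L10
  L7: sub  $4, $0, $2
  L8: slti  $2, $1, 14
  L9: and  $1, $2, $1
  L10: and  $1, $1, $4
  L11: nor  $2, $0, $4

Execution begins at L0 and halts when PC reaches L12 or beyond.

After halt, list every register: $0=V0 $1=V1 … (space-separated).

$0=0 $1=11 $2=4 $3=11 $4=65531

#0 xori  $3, $1, 6 ; 0/9/5/15/6
#1 ori   $1, $4, 13 ; 0/15/5/15/6
#2 addi  $3, $2, 6 ; 0/15/5/11/6
#3 bne  $3, $4, L6 ; 0/15/5/11/6 ; →target
#4 nor  $4, $0, $1 ; 0/15/5/11/65520
#6 bne  $4, $0, L10 ; 0/15/5/11/65520 ; →target
#7 sub  $4, $0, $2 ; 0/15/5/11/65531
#10 and  $1, $1, $4 ; 0/11/5/11/65531
#11 nor  $2, $0, $4 ; 0/11/4/11/65531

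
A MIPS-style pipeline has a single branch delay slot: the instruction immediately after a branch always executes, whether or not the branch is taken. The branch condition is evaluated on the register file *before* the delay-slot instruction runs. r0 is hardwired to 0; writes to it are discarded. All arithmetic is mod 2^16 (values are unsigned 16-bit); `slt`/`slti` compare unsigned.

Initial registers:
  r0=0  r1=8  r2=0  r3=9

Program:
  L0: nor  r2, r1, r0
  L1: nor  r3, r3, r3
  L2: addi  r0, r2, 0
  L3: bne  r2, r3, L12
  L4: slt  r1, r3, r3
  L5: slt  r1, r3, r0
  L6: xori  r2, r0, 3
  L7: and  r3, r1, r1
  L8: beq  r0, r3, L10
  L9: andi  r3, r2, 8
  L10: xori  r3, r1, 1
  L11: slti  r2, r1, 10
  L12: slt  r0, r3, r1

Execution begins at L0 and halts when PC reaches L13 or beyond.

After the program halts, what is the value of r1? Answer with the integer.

0

#0 nor  r2, r1, r0 ; 0/8/65527/9
#1 nor  r3, r3, r3 ; 0/8/65527/65526
#2 addi  r0, r2, 0 ; 0/8/65527/65526
#3 bne  r2, r3, L12 ; 0/8/65527/65526 ; →target
#4 slt  r1, r3, r3 ; 0/0/65527/65526
#12 slt  r0, r3, r1 ; 0/0/65527/65526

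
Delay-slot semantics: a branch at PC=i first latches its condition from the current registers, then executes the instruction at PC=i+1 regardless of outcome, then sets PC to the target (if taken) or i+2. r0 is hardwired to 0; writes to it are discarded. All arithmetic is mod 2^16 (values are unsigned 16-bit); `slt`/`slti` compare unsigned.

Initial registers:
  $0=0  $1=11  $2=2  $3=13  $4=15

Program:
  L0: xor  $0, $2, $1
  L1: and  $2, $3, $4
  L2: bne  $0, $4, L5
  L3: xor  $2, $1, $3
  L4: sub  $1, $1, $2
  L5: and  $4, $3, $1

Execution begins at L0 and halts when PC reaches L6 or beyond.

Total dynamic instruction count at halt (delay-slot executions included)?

PC=0  xor  $0, $2, $1        | $0=0 $1=11 $2=2 $3=13 $4=15
PC=1  and  $2, $3, $4        | $0=0 $1=11 $2=13 $3=13 $4=15
PC=2  bne  $0, $4, L5        | $0=0 $1=11 $2=13 $3=13 $4=15  [TAKEN]
PC=3  xor  $2, $1, $3        | $0=0 $1=11 $2=6 $3=13 $4=15
PC=5  and  $4, $3, $1        | $0=0 $1=11 $2=6 $3=13 $4=9

5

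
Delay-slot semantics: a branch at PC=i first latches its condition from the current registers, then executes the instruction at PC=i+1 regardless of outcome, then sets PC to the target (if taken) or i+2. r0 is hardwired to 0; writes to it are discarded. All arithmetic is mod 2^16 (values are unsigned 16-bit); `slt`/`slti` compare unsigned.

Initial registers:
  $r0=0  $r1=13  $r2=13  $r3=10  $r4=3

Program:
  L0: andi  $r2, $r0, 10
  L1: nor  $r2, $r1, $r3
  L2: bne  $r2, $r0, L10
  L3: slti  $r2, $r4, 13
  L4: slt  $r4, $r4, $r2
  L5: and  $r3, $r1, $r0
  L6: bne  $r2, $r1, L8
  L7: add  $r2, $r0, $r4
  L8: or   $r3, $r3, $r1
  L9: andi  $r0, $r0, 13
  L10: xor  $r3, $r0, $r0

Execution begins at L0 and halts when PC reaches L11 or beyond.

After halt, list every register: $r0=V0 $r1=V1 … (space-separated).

$r0=0 $r1=13 $r2=1 $r3=0 $r4=3

PC=0  andi  $r2, $r0, 10     | $r0=0 $r1=13 $r2=0 $r3=10 $r4=3
PC=1  nor  $r2, $r1, $r3     | $r0=0 $r1=13 $r2=65520 $r3=10 $r4=3
PC=2  bne  $r2, $r0, L10     | $r0=0 $r1=13 $r2=65520 $r3=10 $r4=3  [TAKEN]
PC=3  slti  $r2, $r4, 13     | $r0=0 $r1=13 $r2=1 $r3=10 $r4=3
PC=10 xor  $r3, $r0, $r0     | $r0=0 $r1=13 $r2=1 $r3=0 $r4=3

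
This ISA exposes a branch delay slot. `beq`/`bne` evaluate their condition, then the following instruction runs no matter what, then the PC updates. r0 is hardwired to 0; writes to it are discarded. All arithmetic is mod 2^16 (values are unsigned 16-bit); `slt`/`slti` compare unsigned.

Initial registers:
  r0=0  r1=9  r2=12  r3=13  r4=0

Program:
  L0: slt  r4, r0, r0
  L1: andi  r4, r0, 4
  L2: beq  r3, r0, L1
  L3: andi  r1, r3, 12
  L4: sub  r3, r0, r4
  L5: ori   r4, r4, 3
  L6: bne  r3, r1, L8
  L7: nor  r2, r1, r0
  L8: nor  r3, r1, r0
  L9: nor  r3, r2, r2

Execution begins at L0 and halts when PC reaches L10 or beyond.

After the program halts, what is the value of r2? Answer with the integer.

PC=0  slt  r4, r0, r0        | r0=0 r1=9 r2=12 r3=13 r4=0
PC=1  andi  r4, r0, 4        | r0=0 r1=9 r2=12 r3=13 r4=0
PC=2  beq  r3, r0, L1        | r0=0 r1=9 r2=12 r3=13 r4=0  [not taken]
PC=3  andi  r1, r3, 12       | r0=0 r1=12 r2=12 r3=13 r4=0
PC=4  sub  r3, r0, r4        | r0=0 r1=12 r2=12 r3=0 r4=0
PC=5  ori   r4, r4, 3        | r0=0 r1=12 r2=12 r3=0 r4=3
PC=6  bne  r3, r1, L8        | r0=0 r1=12 r2=12 r3=0 r4=3  [TAKEN]
PC=7  nor  r2, r1, r0        | r0=0 r1=12 r2=65523 r3=0 r4=3
PC=8  nor  r3, r1, r0        | r0=0 r1=12 r2=65523 r3=65523 r4=3
PC=9  nor  r3, r2, r2        | r0=0 r1=12 r2=65523 r3=12 r4=3

65523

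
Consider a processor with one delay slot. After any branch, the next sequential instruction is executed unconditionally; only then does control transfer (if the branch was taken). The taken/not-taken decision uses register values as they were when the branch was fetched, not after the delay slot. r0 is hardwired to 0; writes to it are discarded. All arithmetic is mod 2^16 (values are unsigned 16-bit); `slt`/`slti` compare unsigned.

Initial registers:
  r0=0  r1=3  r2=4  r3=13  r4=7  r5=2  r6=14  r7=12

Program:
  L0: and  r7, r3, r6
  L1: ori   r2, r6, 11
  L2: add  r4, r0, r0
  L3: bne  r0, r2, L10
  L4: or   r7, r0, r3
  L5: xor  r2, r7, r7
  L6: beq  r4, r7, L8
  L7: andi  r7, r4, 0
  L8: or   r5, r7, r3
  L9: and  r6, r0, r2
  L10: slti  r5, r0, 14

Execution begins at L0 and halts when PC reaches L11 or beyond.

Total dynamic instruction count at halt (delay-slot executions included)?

PC=0  and  r7, r3, r6        | r0=0 r1=3 r2=4 r3=13 r4=7 r5=2 r6=14 r7=12
PC=1  ori   r2, r6, 11       | r0=0 r1=3 r2=15 r3=13 r4=7 r5=2 r6=14 r7=12
PC=2  add  r4, r0, r0        | r0=0 r1=3 r2=15 r3=13 r4=0 r5=2 r6=14 r7=12
PC=3  bne  r0, r2, L10       | r0=0 r1=3 r2=15 r3=13 r4=0 r5=2 r6=14 r7=12  [TAKEN]
PC=4  or   r7, r0, r3        | r0=0 r1=3 r2=15 r3=13 r4=0 r5=2 r6=14 r7=13
PC=10 slti  r5, r0, 14       | r0=0 r1=3 r2=15 r3=13 r4=0 r5=1 r6=14 r7=13

6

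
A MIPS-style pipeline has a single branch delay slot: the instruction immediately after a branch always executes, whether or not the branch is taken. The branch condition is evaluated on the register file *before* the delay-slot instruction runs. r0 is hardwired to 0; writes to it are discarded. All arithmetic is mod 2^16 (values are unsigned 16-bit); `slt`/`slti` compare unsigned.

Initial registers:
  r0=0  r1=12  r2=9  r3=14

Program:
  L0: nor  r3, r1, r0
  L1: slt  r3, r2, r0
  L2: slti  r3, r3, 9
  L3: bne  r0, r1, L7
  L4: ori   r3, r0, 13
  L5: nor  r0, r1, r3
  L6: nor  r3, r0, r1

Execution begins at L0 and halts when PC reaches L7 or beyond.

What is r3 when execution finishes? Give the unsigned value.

#0 nor  r3, r1, r0 ; 0/12/9/65523
#1 slt  r3, r2, r0 ; 0/12/9/0
#2 slti  r3, r3, 9 ; 0/12/9/1
#3 bne  r0, r1, L7 ; 0/12/9/1 ; →target
#4 ori   r3, r0, 13 ; 0/12/9/13

13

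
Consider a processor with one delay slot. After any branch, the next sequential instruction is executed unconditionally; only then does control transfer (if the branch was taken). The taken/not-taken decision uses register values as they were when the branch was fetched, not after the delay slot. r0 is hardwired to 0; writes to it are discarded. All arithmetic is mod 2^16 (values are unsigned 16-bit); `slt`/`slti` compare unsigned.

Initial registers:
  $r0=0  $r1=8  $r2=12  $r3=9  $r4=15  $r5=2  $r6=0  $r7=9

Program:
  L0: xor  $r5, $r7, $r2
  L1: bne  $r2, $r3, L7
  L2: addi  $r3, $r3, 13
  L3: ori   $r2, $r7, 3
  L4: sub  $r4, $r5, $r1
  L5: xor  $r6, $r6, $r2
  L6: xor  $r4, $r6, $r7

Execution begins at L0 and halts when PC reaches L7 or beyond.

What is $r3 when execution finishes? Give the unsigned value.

22

  step pc=0: xor  $r5, $r7, $r2  regs=(0,8,12,9,15,5,0,9)
  step pc=1: bne  $r2, $r3, L7  cond=T  regs=(0,8,12,9,15,5,0,9)
  step pc=2: addi  $r3, $r3, 13  regs=(0,8,12,22,15,5,0,9)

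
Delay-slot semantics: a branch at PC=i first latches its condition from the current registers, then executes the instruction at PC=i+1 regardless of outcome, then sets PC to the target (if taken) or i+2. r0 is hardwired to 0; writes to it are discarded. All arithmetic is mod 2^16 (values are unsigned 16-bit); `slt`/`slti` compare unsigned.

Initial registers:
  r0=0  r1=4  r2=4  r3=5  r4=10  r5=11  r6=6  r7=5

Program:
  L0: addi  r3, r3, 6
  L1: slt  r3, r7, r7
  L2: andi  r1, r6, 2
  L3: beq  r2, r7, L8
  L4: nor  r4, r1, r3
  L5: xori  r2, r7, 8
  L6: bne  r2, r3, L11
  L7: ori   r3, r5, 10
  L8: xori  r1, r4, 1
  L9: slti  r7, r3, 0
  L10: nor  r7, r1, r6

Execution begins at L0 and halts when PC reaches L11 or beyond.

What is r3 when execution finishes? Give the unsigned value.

11

  step pc=0: addi  r3, r3, 6  regs=(0,4,4,11,10,11,6,5)
  step pc=1: slt  r3, r7, r7  regs=(0,4,4,0,10,11,6,5)
  step pc=2: andi  r1, r6, 2  regs=(0,2,4,0,10,11,6,5)
  step pc=3: beq  r2, r7, L8  cond=F  regs=(0,2,4,0,10,11,6,5)
  step pc=4: nor  r4, r1, r3  regs=(0,2,4,0,65533,11,6,5)
  step pc=5: xori  r2, r7, 8  regs=(0,2,13,0,65533,11,6,5)
  step pc=6: bne  r2, r3, L11  cond=T  regs=(0,2,13,0,65533,11,6,5)
  step pc=7: ori   r3, r5, 10  regs=(0,2,13,11,65533,11,6,5)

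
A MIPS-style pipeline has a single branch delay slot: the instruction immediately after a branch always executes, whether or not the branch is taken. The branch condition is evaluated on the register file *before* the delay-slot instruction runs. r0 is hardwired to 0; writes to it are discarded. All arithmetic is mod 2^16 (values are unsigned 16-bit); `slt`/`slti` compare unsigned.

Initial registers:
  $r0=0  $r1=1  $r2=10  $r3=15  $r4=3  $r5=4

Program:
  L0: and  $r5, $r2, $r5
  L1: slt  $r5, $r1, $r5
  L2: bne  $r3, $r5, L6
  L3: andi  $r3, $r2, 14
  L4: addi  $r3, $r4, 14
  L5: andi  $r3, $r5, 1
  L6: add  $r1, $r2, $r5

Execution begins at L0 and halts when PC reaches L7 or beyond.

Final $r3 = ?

10

  step pc=0: and  $r5, $r2, $r5  regs=(0,1,10,15,3,0)
  step pc=1: slt  $r5, $r1, $r5  regs=(0,1,10,15,3,0)
  step pc=2: bne  $r3, $r5, L6  cond=T  regs=(0,1,10,15,3,0)
  step pc=3: andi  $r3, $r2, 14  regs=(0,1,10,10,3,0)
  step pc=6: add  $r1, $r2, $r5  regs=(0,10,10,10,3,0)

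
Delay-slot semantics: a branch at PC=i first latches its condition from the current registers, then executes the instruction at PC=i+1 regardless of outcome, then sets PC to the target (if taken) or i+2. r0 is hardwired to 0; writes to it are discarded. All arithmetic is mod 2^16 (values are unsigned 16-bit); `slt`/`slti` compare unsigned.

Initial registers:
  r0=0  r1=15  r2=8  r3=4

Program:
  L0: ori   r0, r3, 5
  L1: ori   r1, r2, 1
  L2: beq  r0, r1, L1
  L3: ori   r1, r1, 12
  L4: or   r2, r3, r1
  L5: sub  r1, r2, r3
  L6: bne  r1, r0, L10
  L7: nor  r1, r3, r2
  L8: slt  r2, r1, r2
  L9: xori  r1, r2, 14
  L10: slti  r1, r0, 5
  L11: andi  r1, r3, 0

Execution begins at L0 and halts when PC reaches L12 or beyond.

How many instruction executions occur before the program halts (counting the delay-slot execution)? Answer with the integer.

10

[0] ori   r0, r3, 5  →  {r0:0, r1:15, r2:8, r3:4}
[1] ori   r1, r2, 1  →  {r0:0, r1:9, r2:8, r3:4}
[2] beq  r0, r1, L1  →  {r0:0, r1:9, r2:8, r3:4}  ⟨branch fallthrough⟩
[3] ori   r1, r1, 12  →  {r0:0, r1:13, r2:8, r3:4}
[4] or   r2, r3, r1  →  {r0:0, r1:13, r2:13, r3:4}
[5] sub  r1, r2, r3  →  {r0:0, r1:9, r2:13, r3:4}
[6] bne  r1, r0, L10  →  {r0:0, r1:9, r2:13, r3:4}  ⟨branch taken⟩
[7] nor  r1, r3, r2  →  {r0:0, r1:65522, r2:13, r3:4}
[10] slti  r1, r0, 5  →  {r0:0, r1:1, r2:13, r3:4}
[11] andi  r1, r3, 0  →  {r0:0, r1:0, r2:13, r3:4}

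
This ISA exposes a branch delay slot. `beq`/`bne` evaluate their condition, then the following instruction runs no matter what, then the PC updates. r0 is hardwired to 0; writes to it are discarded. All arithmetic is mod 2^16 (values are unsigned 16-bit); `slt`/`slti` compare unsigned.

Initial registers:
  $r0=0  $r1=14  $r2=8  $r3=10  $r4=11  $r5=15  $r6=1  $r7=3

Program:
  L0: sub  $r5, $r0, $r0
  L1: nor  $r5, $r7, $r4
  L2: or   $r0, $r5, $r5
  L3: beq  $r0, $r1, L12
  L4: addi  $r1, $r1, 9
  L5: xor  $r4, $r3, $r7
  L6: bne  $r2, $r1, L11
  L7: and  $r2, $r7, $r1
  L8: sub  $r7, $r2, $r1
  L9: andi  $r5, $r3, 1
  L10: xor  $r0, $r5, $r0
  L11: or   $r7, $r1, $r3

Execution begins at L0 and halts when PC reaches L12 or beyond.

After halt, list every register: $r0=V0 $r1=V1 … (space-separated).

$r0=0 $r1=23 $r2=3 $r3=10 $r4=9 $r5=65524 $r6=1 $r7=31

[0] sub  $r5, $r0, $r0  →  {$r0:0, $r1:14, $r2:8, $r3:10, $r4:11, $r5:0, $r6:1, $r7:3}
[1] nor  $r5, $r7, $r4  →  {$r0:0, $r1:14, $r2:8, $r3:10, $r4:11, $r5:65524, $r6:1, $r7:3}
[2] or   $r0, $r5, $r5  →  {$r0:0, $r1:14, $r2:8, $r3:10, $r4:11, $r5:65524, $r6:1, $r7:3}
[3] beq  $r0, $r1, L12  →  {$r0:0, $r1:14, $r2:8, $r3:10, $r4:11, $r5:65524, $r6:1, $r7:3}  ⟨branch fallthrough⟩
[4] addi  $r1, $r1, 9  →  {$r0:0, $r1:23, $r2:8, $r3:10, $r4:11, $r5:65524, $r6:1, $r7:3}
[5] xor  $r4, $r3, $r7  →  {$r0:0, $r1:23, $r2:8, $r3:10, $r4:9, $r5:65524, $r6:1, $r7:3}
[6] bne  $r2, $r1, L11  →  {$r0:0, $r1:23, $r2:8, $r3:10, $r4:9, $r5:65524, $r6:1, $r7:3}  ⟨branch taken⟩
[7] and  $r2, $r7, $r1  →  {$r0:0, $r1:23, $r2:3, $r3:10, $r4:9, $r5:65524, $r6:1, $r7:3}
[11] or   $r7, $r1, $r3  →  {$r0:0, $r1:23, $r2:3, $r3:10, $r4:9, $r5:65524, $r6:1, $r7:31}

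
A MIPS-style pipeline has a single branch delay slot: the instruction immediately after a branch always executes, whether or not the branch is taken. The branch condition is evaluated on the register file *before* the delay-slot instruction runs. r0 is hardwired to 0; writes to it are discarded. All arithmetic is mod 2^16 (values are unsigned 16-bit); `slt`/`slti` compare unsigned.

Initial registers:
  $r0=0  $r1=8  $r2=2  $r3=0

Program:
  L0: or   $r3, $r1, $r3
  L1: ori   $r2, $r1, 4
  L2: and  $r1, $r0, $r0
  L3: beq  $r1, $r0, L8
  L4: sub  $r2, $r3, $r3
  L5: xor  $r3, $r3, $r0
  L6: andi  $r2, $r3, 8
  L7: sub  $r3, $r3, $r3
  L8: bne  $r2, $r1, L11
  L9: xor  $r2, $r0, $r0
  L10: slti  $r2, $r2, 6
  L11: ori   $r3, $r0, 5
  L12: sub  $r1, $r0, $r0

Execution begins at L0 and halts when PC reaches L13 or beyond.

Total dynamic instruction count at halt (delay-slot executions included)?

  step pc=0: or   $r3, $r1, $r3  regs=(0,8,2,8)
  step pc=1: ori   $r2, $r1, 4  regs=(0,8,12,8)
  step pc=2: and  $r1, $r0, $r0  regs=(0,0,12,8)
  step pc=3: beq  $r1, $r0, L8  cond=T  regs=(0,0,12,8)
  step pc=4: sub  $r2, $r3, $r3  regs=(0,0,0,8)
  step pc=8: bne  $r2, $r1, L11  cond=F  regs=(0,0,0,8)
  step pc=9: xor  $r2, $r0, $r0  regs=(0,0,0,8)
  step pc=10: slti  $r2, $r2, 6  regs=(0,0,1,8)
  step pc=11: ori   $r3, $r0, 5  regs=(0,0,1,5)
  step pc=12: sub  $r1, $r0, $r0  regs=(0,0,1,5)

10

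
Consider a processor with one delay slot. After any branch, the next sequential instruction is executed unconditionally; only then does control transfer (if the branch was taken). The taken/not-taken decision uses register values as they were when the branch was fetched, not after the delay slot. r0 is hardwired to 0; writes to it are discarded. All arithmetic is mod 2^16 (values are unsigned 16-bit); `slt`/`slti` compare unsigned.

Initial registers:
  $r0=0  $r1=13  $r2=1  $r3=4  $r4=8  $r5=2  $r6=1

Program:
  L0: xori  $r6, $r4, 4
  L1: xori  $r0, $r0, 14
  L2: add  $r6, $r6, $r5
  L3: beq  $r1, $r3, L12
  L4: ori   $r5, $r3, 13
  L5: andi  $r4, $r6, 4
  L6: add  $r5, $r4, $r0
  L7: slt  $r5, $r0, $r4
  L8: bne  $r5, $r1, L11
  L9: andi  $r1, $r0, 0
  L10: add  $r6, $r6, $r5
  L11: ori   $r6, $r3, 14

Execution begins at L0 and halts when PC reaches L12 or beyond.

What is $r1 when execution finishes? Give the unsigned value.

0

#0 xori  $r6, $r4, 4 ; 0/13/1/4/8/2/12
#1 xori  $r0, $r0, 14 ; 0/13/1/4/8/2/12
#2 add  $r6, $r6, $r5 ; 0/13/1/4/8/2/14
#3 beq  $r1, $r3, L12 ; 0/13/1/4/8/2/14 ; →fallthru
#4 ori   $r5, $r3, 13 ; 0/13/1/4/8/13/14
#5 andi  $r4, $r6, 4 ; 0/13/1/4/4/13/14
#6 add  $r5, $r4, $r0 ; 0/13/1/4/4/4/14
#7 slt  $r5, $r0, $r4 ; 0/13/1/4/4/1/14
#8 bne  $r5, $r1, L11 ; 0/13/1/4/4/1/14 ; →target
#9 andi  $r1, $r0, 0 ; 0/0/1/4/4/1/14
#11 ori   $r6, $r3, 14 ; 0/0/1/4/4/1/14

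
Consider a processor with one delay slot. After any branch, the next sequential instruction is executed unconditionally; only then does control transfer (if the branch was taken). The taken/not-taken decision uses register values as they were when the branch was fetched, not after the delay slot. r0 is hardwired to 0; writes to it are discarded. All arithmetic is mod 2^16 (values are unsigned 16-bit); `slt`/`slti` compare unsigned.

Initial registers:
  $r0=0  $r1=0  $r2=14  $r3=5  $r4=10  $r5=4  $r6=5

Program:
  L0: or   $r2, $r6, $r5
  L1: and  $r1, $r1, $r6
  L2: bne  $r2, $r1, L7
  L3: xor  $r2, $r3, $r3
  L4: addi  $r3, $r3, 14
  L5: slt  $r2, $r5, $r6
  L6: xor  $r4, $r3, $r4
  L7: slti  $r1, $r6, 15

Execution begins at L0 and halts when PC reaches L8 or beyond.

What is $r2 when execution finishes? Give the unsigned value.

#0 or   $r2, $r6, $r5 ; 0/0/5/5/10/4/5
#1 and  $r1, $r1, $r6 ; 0/0/5/5/10/4/5
#2 bne  $r2, $r1, L7 ; 0/0/5/5/10/4/5 ; →target
#3 xor  $r2, $r3, $r3 ; 0/0/0/5/10/4/5
#7 slti  $r1, $r6, 15 ; 0/1/0/5/10/4/5

0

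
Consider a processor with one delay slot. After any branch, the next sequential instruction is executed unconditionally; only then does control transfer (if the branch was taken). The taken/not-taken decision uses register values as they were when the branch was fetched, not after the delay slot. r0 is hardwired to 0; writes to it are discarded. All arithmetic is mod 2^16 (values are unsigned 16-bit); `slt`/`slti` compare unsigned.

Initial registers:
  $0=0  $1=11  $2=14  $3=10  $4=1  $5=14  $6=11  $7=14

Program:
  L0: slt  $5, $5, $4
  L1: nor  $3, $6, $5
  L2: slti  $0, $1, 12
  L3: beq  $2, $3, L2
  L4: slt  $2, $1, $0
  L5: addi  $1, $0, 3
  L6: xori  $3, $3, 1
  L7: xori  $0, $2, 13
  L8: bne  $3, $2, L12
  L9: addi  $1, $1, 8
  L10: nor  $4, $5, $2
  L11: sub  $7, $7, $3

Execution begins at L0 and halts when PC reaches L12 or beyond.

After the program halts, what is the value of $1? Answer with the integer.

#0 slt  $5, $5, $4 ; 0/11/14/10/1/0/11/14
#1 nor  $3, $6, $5 ; 0/11/14/65524/1/0/11/14
#2 slti  $0, $1, 12 ; 0/11/14/65524/1/0/11/14
#3 beq  $2, $3, L2 ; 0/11/14/65524/1/0/11/14 ; →fallthru
#4 slt  $2, $1, $0 ; 0/11/0/65524/1/0/11/14
#5 addi  $1, $0, 3 ; 0/3/0/65524/1/0/11/14
#6 xori  $3, $3, 1 ; 0/3/0/65525/1/0/11/14
#7 xori  $0, $2, 13 ; 0/3/0/65525/1/0/11/14
#8 bne  $3, $2, L12 ; 0/3/0/65525/1/0/11/14 ; →target
#9 addi  $1, $1, 8 ; 0/11/0/65525/1/0/11/14

11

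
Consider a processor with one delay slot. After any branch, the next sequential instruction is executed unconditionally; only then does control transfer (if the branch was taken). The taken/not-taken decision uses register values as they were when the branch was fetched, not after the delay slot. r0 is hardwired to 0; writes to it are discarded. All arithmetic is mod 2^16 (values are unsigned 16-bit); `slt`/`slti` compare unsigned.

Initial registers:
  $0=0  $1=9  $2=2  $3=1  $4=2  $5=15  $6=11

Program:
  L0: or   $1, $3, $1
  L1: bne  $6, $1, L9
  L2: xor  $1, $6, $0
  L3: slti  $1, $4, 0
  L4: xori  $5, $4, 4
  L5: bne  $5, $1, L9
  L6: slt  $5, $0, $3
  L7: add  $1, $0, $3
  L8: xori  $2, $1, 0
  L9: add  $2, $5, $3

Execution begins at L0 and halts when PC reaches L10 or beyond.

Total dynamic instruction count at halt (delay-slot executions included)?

4

[0] or   $1, $3, $1  →  {$0:0, $1:9, $2:2, $3:1, $4:2, $5:15, $6:11}
[1] bne  $6, $1, L9  →  {$0:0, $1:9, $2:2, $3:1, $4:2, $5:15, $6:11}  ⟨branch taken⟩
[2] xor  $1, $6, $0  →  {$0:0, $1:11, $2:2, $3:1, $4:2, $5:15, $6:11}
[9] add  $2, $5, $3  →  {$0:0, $1:11, $2:16, $3:1, $4:2, $5:15, $6:11}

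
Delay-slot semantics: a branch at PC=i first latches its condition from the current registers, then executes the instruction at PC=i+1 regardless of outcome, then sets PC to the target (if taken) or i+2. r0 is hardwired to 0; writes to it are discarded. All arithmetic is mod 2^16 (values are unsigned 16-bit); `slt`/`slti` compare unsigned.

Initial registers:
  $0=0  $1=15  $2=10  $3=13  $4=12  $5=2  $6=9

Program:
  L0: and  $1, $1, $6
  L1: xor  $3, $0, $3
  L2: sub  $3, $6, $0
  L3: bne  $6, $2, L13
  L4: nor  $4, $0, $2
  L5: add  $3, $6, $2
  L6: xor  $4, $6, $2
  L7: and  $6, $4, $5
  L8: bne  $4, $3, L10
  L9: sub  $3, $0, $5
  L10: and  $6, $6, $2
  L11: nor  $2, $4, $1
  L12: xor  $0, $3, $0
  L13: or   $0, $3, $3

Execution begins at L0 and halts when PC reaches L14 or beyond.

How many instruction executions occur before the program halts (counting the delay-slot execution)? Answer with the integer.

6

  step pc=0: and  $1, $1, $6  regs=(0,9,10,13,12,2,9)
  step pc=1: xor  $3, $0, $3  regs=(0,9,10,13,12,2,9)
  step pc=2: sub  $3, $6, $0  regs=(0,9,10,9,12,2,9)
  step pc=3: bne  $6, $2, L13  cond=T  regs=(0,9,10,9,12,2,9)
  step pc=4: nor  $4, $0, $2  regs=(0,9,10,9,65525,2,9)
  step pc=13: or   $0, $3, $3  regs=(0,9,10,9,65525,2,9)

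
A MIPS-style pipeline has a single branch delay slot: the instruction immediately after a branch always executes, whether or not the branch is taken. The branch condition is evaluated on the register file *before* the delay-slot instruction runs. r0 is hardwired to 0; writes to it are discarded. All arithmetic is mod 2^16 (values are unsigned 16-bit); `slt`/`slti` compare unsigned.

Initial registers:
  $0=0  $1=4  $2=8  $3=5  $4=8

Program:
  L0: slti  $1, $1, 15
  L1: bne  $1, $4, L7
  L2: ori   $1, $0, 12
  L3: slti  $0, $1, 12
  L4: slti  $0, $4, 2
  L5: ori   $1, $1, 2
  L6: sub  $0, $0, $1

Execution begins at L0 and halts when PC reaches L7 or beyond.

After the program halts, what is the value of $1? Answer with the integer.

[0] slti  $1, $1, 15  →  {$0:0, $1:1, $2:8, $3:5, $4:8}
[1] bne  $1, $4, L7  →  {$0:0, $1:1, $2:8, $3:5, $4:8}  ⟨branch taken⟩
[2] ori   $1, $0, 12  →  {$0:0, $1:12, $2:8, $3:5, $4:8}

12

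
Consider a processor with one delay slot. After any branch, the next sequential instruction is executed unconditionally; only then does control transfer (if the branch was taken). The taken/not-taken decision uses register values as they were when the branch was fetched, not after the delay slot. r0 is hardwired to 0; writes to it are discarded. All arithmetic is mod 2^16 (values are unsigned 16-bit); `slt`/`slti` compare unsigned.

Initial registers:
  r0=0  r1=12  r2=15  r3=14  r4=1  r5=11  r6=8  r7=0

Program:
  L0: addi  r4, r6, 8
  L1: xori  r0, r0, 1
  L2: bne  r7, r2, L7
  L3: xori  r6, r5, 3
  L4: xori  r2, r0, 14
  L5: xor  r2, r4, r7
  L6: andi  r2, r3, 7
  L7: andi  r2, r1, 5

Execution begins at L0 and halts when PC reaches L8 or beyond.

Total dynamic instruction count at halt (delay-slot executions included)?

PC=0  addi  r4, r6, 8        | r0=0 r1=12 r2=15 r3=14 r4=16 r5=11 r6=8 r7=0
PC=1  xori  r0, r0, 1        | r0=0 r1=12 r2=15 r3=14 r4=16 r5=11 r6=8 r7=0
PC=2  bne  r7, r2, L7        | r0=0 r1=12 r2=15 r3=14 r4=16 r5=11 r6=8 r7=0  [TAKEN]
PC=3  xori  r6, r5, 3        | r0=0 r1=12 r2=15 r3=14 r4=16 r5=11 r6=8 r7=0
PC=7  andi  r2, r1, 5        | r0=0 r1=12 r2=4 r3=14 r4=16 r5=11 r6=8 r7=0

5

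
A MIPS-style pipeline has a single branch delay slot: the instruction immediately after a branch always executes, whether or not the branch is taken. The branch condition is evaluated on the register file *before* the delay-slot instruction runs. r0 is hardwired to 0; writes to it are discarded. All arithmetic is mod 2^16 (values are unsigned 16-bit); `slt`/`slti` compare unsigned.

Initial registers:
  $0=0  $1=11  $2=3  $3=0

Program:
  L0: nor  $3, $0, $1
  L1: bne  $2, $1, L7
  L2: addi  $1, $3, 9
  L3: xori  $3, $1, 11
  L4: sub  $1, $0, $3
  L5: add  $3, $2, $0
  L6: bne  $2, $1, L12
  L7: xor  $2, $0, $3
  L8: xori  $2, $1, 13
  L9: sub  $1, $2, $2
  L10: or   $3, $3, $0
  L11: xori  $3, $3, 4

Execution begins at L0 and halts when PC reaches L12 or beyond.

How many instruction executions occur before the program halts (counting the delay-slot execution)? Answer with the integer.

  step pc=0: nor  $3, $0, $1  regs=(0,11,3,65524)
  step pc=1: bne  $2, $1, L7  cond=T  regs=(0,11,3,65524)
  step pc=2: addi  $1, $3, 9  regs=(0,65533,3,65524)
  step pc=7: xor  $2, $0, $3  regs=(0,65533,65524,65524)
  step pc=8: xori  $2, $1, 13  regs=(0,65533,65520,65524)
  step pc=9: sub  $1, $2, $2  regs=(0,0,65520,65524)
  step pc=10: or   $3, $3, $0  regs=(0,0,65520,65524)
  step pc=11: xori  $3, $3, 4  regs=(0,0,65520,65520)

8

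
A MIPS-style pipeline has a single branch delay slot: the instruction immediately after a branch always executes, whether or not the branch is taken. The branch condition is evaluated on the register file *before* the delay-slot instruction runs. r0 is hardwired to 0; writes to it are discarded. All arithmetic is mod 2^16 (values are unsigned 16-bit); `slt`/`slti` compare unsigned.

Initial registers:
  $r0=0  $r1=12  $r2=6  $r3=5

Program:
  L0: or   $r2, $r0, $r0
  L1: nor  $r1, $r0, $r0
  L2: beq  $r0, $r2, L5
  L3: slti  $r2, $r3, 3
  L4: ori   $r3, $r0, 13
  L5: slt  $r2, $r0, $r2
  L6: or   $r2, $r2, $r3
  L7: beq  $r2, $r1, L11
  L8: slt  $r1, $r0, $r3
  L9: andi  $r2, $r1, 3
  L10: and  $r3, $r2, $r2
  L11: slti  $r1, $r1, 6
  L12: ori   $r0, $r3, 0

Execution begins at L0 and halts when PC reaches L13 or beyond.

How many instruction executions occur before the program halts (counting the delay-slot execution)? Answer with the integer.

PC=0  or   $r2, $r0, $r0     | $r0=0 $r1=12 $r2=0 $r3=5
PC=1  nor  $r1, $r0, $r0     | $r0=0 $r1=65535 $r2=0 $r3=5
PC=2  beq  $r0, $r2, L5      | $r0=0 $r1=65535 $r2=0 $r3=5  [TAKEN]
PC=3  slti  $r2, $r3, 3      | $r0=0 $r1=65535 $r2=0 $r3=5
PC=5  slt  $r2, $r0, $r2     | $r0=0 $r1=65535 $r2=0 $r3=5
PC=6  or   $r2, $r2, $r3     | $r0=0 $r1=65535 $r2=5 $r3=5
PC=7  beq  $r2, $r1, L11     | $r0=0 $r1=65535 $r2=5 $r3=5  [not taken]
PC=8  slt  $r1, $r0, $r3     | $r0=0 $r1=1 $r2=5 $r3=5
PC=9  andi  $r2, $r1, 3      | $r0=0 $r1=1 $r2=1 $r3=5
PC=10 and  $r3, $r2, $r2     | $r0=0 $r1=1 $r2=1 $r3=1
PC=11 slti  $r1, $r1, 6      | $r0=0 $r1=1 $r2=1 $r3=1
PC=12 ori   $r0, $r3, 0      | $r0=0 $r1=1 $r2=1 $r3=1

12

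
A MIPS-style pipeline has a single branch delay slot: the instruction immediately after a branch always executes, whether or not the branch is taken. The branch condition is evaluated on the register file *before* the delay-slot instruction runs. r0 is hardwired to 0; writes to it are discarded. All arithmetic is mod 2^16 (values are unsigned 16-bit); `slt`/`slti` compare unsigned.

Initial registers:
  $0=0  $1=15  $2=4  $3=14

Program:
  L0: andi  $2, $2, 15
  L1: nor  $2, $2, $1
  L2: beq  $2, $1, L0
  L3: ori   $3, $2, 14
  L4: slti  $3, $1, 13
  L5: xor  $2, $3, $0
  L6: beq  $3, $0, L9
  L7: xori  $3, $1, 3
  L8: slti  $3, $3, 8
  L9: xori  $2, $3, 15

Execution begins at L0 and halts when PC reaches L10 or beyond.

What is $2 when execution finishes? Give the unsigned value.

3

PC=0  andi  $2, $2, 15       | $0=0 $1=15 $2=4 $3=14
PC=1  nor  $2, $2, $1        | $0=0 $1=15 $2=65520 $3=14
PC=2  beq  $2, $1, L0        | $0=0 $1=15 $2=65520 $3=14  [not taken]
PC=3  ori   $3, $2, 14       | $0=0 $1=15 $2=65520 $3=65534
PC=4  slti  $3, $1, 13       | $0=0 $1=15 $2=65520 $3=0
PC=5  xor  $2, $3, $0        | $0=0 $1=15 $2=0 $3=0
PC=6  beq  $3, $0, L9        | $0=0 $1=15 $2=0 $3=0  [TAKEN]
PC=7  xori  $3, $1, 3        | $0=0 $1=15 $2=0 $3=12
PC=9  xori  $2, $3, 15       | $0=0 $1=15 $2=3 $3=12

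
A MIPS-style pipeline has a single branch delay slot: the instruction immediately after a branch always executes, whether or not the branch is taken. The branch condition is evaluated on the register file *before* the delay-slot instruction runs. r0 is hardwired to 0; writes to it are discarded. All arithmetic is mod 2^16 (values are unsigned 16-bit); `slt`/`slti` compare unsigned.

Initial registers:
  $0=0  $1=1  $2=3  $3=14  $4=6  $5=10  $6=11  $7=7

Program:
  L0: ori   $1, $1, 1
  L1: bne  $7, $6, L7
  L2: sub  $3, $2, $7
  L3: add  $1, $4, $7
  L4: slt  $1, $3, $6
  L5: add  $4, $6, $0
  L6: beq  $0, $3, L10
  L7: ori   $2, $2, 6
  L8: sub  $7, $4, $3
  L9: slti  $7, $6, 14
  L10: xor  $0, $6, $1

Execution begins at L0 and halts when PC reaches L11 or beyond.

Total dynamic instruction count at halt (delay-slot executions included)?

7

  step pc=0: ori   $1, $1, 1  regs=(0,1,3,14,6,10,11,7)
  step pc=1: bne  $7, $6, L7  cond=T  regs=(0,1,3,14,6,10,11,7)
  step pc=2: sub  $3, $2, $7  regs=(0,1,3,65532,6,10,11,7)
  step pc=7: ori   $2, $2, 6  regs=(0,1,7,65532,6,10,11,7)
  step pc=8: sub  $7, $4, $3  regs=(0,1,7,65532,6,10,11,10)
  step pc=9: slti  $7, $6, 14  regs=(0,1,7,65532,6,10,11,1)
  step pc=10: xor  $0, $6, $1  regs=(0,1,7,65532,6,10,11,1)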